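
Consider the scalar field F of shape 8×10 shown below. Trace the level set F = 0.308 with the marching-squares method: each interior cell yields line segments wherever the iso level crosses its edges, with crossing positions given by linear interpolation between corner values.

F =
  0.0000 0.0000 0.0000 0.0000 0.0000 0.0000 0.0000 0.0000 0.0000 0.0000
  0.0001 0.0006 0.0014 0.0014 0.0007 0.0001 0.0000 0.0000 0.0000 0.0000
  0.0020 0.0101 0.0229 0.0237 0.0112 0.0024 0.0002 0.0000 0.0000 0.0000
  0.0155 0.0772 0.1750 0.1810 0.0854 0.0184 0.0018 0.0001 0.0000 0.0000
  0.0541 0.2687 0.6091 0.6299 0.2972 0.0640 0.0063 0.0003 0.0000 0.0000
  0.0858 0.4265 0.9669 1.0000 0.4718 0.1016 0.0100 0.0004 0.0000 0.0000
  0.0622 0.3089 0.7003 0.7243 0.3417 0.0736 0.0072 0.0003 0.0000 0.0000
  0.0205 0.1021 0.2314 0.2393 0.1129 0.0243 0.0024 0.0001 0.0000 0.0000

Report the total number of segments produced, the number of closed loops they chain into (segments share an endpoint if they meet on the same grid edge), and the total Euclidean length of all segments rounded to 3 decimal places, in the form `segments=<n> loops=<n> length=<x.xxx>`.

cell (3,1): code 0100 → (3.306,2.000)–(4.000,1.115)
cell (3,2): code 1100 → (3.283,3.000)–(3.306,2.000)
cell (3,3): code 1000 → (4.000,3.968)–(3.283,3.000)
cell (4,0): code 0100 → (4.249,1.000)–(5.000,0.652)
cell (4,1): code 1110 → (4.000,1.115)–(4.249,1.000)
cell (4,3): code 1101 → (4.062,4.000)–(4.000,3.968)
cell (4,4): code 1000 → (5.000,4.442)–(4.062,4.000)
cell (5,0): code 0110 → (5.000,0.652)–(6.000,0.996)
cell (5,4): code 1001 → (6.000,4.126)–(5.000,4.442)
cell (6,0): code 0010 → (6.000,0.996)–(6.004,1.000)
cell (6,1): code 0011 → (6.004,1.000)–(6.837,2.000)
cell (6,2): code 0011 → (6.837,2.000)–(6.858,3.000)
cell (6,3): code 0011 → (6.858,3.000)–(6.147,4.000)
cell (6,4): code 0001 → (6.147,4.000)–(6.000,4.126)
total: 14 segments, chained into 1 closed loop(s), length Σ = 11.372008

segments=14 loops=1 length=11.372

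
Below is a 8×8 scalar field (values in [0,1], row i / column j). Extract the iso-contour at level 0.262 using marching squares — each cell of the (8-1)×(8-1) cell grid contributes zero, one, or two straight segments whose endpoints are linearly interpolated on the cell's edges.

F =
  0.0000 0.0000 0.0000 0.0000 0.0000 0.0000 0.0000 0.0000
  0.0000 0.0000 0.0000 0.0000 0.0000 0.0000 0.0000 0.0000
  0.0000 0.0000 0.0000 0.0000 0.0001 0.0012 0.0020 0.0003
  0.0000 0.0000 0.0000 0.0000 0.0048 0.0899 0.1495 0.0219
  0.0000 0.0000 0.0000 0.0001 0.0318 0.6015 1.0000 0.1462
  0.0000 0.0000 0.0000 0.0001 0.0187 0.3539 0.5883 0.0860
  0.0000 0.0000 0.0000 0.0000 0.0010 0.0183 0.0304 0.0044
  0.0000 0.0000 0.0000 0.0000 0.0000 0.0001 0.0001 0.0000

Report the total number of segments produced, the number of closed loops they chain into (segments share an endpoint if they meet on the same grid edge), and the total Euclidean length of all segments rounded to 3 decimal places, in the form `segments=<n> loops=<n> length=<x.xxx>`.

segments=8 loops=1 length=7.519

cell (3,4): code 0100 → (3.336,5.000)–(4.000,4.404)
cell (3,5): code 1100 → (3.132,6.000)–(3.336,5.000)
cell (3,6): code 1000 → (4.000,6.864)–(3.132,6.000)
cell (4,4): code 0110 → (4.000,4.404)–(5.000,4.726)
cell (4,6): code 1001 → (5.000,6.650)–(4.000,6.864)
cell (5,4): code 0010 → (5.000,4.726)–(5.274,5.000)
cell (5,5): code 0011 → (5.274,5.000)–(5.585,6.000)
cell (5,6): code 0001 → (5.585,6.000)–(5.000,6.650)
total: 8 segments, chained into 1 closed loop(s), length Σ = 7.519462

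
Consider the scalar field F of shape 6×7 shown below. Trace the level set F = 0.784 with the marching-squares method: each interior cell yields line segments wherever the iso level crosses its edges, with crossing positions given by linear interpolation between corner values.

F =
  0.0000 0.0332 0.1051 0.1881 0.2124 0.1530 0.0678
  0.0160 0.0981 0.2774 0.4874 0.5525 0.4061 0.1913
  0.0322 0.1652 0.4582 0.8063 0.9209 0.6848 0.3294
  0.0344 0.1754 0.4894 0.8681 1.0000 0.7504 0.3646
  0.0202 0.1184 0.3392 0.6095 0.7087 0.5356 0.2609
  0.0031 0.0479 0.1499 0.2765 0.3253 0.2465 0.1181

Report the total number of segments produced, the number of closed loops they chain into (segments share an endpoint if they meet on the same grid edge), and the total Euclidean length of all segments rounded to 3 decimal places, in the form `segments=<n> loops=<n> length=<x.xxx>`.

cell (1,2): code 0100 → (1.930,3.000)–(2.000,2.936)
cell (1,3): code 1100 → (1.628,4.000)–(1.930,3.000)
cell (1,4): code 1000 → (2.000,4.580)–(1.628,4.000)
cell (2,2): code 0110 → (2.000,2.936)–(3.000,2.778)
cell (2,4): code 1001 → (3.000,4.865)–(2.000,4.580)
cell (3,2): code 0010 → (3.000,2.778)–(3.325,3.000)
cell (3,3): code 0011 → (3.325,3.000)–(3.742,4.000)
cell (3,4): code 0001 → (3.742,4.000)–(3.000,4.865)
total: 8 segments, chained into 1 closed loop(s), length Σ = 6.497030

segments=8 loops=1 length=6.497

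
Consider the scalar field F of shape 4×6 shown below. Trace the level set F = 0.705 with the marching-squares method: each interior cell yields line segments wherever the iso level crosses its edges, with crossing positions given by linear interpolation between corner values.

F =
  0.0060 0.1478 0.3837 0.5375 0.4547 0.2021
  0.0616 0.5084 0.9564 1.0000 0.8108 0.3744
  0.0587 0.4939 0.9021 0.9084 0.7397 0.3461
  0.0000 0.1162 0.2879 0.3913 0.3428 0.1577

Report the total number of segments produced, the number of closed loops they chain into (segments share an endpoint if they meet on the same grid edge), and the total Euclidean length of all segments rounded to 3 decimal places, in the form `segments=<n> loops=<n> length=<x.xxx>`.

cell (0,1): code 0100 → (0.561,2.000)–(1.000,1.439)
cell (0,2): code 1100 → (0.362,3.000)–(0.561,2.000)
cell (0,3): code 1100 → (0.703,4.000)–(0.362,3.000)
cell (0,4): code 1000 → (1.000,4.242)–(0.703,4.000)
cell (1,1): code 0110 → (1.000,1.439)–(2.000,1.517)
cell (1,4): code 1001 → (2.000,4.088)–(1.000,4.242)
cell (2,1): code 0010 → (2.000,1.517)–(2.321,2.000)
cell (2,2): code 0011 → (2.321,2.000)–(2.393,3.000)
cell (2,3): code 0011 → (2.393,3.000)–(2.087,4.000)
cell (2,4): code 0001 → (2.087,4.000)–(2.000,4.088)
total: 10 segments, chained into 1 closed loop(s), length Σ = 7.939151

segments=10 loops=1 length=7.939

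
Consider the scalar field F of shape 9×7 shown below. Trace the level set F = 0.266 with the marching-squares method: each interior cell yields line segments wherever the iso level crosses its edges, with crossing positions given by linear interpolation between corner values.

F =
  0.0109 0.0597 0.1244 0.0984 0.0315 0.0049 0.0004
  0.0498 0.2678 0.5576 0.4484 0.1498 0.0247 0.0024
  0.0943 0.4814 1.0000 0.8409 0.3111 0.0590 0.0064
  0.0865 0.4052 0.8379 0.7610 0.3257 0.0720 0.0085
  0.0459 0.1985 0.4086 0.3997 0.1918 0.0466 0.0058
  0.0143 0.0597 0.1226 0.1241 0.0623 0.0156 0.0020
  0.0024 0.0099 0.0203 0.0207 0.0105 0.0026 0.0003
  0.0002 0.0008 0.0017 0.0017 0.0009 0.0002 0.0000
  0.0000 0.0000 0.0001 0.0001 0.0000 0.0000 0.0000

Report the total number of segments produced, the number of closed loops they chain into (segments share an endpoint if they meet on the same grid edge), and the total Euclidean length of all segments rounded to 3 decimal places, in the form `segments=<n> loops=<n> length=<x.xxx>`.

cell (0,0): code 0100 → (0.991,1.000)–(1.000,0.992)
cell (0,1): code 1100 → (0.327,2.000)–(0.991,1.000)
cell (0,2): code 1100 → (0.479,3.000)–(0.327,2.000)
cell (0,3): code 1000 → (1.000,3.611)–(0.479,3.000)
cell (1,0): code 0110 → (1.000,0.992)–(2.000,0.444)
cell (1,3): code 1101 → (1.720,4.000)–(1.000,3.611)
cell (1,4): code 1000 → (2.000,4.179)–(1.720,4.000)
cell (2,0): code 0110 → (2.000,0.444)–(3.000,0.563)
cell (2,4): code 1001 → (3.000,4.235)–(2.000,4.179)
cell (3,0): code 0010 → (3.000,0.563)–(3.673,1.000)
cell (3,1): code 0111 → (3.673,1.000)–(4.000,1.321)
cell (3,3): code 1011 → (4.000,3.643)–(3.446,4.000)
cell (3,4): code 0001 → (3.446,4.000)–(3.000,4.235)
cell (4,1): code 0010 → (4.000,1.321)–(4.499,2.000)
cell (4,2): code 0011 → (4.499,2.000)–(4.485,3.000)
cell (4,3): code 0001 → (4.485,3.000)–(4.000,3.643)
total: 16 segments, chained into 1 closed loop(s), length Σ = 12.398765

segments=16 loops=1 length=12.399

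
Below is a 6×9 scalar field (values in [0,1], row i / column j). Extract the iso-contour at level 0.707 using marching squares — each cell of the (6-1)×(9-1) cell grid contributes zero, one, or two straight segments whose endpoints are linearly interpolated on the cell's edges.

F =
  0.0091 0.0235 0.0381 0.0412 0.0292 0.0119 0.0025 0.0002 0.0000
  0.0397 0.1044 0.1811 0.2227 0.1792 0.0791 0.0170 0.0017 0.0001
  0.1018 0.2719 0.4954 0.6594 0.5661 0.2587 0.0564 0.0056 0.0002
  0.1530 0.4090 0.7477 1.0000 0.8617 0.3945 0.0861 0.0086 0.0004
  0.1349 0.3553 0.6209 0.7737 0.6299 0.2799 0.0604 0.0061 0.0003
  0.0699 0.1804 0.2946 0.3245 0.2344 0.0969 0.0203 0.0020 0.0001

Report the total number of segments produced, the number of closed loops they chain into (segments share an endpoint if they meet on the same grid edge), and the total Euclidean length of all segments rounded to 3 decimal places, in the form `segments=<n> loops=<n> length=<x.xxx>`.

cell (2,1): code 0100 → (2.839,2.000)–(3.000,1.880)
cell (2,2): code 1100 → (2.140,3.000)–(2.839,2.000)
cell (2,3): code 1100 → (2.477,4.000)–(2.140,3.000)
cell (2,4): code 1000 → (3.000,4.331)–(2.477,4.000)
cell (3,1): code 0010 → (3.000,1.880)–(3.321,2.000)
cell (3,2): code 0111 → (3.321,2.000)–(4.000,2.563)
cell (3,3): code 1011 → (4.000,3.464)–(3.667,4.000)
cell (3,4): code 0001 → (3.667,4.000)–(3.000,4.331)
cell (4,2): code 0010 → (4.000,2.563)–(4.148,3.000)
cell (4,3): code 0001 → (4.148,3.000)–(4.000,3.464)
total: 10 segments, chained into 1 closed loop(s), length Σ = 6.644901

segments=10 loops=1 length=6.645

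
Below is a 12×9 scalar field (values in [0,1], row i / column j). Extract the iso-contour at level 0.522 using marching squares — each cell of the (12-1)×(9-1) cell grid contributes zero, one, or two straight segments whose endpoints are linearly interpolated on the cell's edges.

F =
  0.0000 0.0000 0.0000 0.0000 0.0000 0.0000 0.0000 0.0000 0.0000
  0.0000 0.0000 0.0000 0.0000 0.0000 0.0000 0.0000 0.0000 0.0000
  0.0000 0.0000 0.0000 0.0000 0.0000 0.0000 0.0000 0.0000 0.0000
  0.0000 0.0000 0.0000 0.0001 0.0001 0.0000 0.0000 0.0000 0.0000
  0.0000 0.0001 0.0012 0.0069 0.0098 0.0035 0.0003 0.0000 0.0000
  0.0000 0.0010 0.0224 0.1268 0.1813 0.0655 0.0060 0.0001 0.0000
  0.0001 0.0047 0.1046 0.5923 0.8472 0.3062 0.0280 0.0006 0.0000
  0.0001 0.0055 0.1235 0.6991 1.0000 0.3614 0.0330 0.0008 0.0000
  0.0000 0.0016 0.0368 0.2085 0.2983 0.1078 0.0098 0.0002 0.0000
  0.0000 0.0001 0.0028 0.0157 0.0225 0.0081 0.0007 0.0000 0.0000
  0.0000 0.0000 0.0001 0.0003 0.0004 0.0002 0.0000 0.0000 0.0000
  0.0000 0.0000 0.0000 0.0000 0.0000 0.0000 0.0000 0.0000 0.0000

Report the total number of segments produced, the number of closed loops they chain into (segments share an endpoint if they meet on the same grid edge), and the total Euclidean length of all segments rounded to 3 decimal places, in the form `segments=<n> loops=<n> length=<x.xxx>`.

segments=8 loops=1 length=6.599

cell (5,2): code 0100 → (5.849,3.000)–(6.000,2.856)
cell (5,3): code 1100 → (5.512,4.000)–(5.849,3.000)
cell (5,4): code 1000 → (6.000,4.601)–(5.512,4.000)
cell (6,2): code 0110 → (6.000,2.856)–(7.000,2.692)
cell (6,4): code 1001 → (7.000,4.749)–(6.000,4.601)
cell (7,2): code 0010 → (7.000,2.692)–(7.361,3.000)
cell (7,3): code 0011 → (7.361,3.000)–(7.681,4.000)
cell (7,4): code 0001 → (7.681,4.000)–(7.000,4.749)
total: 8 segments, chained into 1 closed loop(s), length Σ = 6.599130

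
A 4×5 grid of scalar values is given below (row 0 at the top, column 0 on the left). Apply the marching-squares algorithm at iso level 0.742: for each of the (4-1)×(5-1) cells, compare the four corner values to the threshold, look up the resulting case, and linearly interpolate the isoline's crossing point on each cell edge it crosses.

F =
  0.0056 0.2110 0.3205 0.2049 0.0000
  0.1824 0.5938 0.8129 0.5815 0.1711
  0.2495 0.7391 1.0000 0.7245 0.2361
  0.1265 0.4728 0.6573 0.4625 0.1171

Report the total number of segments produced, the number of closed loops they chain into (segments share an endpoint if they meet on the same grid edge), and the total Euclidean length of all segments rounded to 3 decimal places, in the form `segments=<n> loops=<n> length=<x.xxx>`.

cell (0,1): code 0100 → (0.856,2.000)–(1.000,1.676)
cell (0,2): code 1000 → (1.000,2.306)–(0.856,2.000)
cell (1,1): code 0110 → (1.000,1.676)–(2.000,1.011)
cell (1,2): code 1001 → (2.000,2.936)–(1.000,2.306)
cell (2,1): code 0010 → (2.000,1.011)–(2.753,2.000)
cell (2,2): code 0001 → (2.753,2.000)–(2.000,2.936)
total: 6 segments, chained into 1 closed loop(s), length Σ = 5.520180

segments=6 loops=1 length=5.520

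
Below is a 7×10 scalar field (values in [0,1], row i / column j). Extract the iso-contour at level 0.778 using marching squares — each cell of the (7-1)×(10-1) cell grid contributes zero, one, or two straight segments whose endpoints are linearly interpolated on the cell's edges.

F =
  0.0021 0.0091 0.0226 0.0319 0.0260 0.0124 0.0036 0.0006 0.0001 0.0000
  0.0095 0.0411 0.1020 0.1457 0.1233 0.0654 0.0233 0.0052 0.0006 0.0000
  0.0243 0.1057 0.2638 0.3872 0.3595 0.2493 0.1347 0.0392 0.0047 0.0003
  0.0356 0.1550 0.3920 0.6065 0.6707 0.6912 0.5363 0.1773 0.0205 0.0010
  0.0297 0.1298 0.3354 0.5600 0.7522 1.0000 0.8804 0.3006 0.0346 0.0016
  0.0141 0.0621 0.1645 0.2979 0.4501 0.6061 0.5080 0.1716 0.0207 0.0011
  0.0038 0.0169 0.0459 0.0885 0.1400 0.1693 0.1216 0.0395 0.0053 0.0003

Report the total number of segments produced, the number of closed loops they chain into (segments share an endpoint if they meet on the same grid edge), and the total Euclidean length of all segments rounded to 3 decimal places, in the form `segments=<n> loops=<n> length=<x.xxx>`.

segments=6 loops=1 length=5.006

cell (3,4): code 0100 → (3.281,5.000)–(4.000,4.104)
cell (3,5): code 1100 → (3.702,6.000)–(3.281,5.000)
cell (3,6): code 1000 → (4.000,6.177)–(3.702,6.000)
cell (4,4): code 0010 → (4.000,4.104)–(4.564,5.000)
cell (4,5): code 0011 → (4.564,5.000)–(4.275,6.000)
cell (4,6): code 0001 → (4.275,6.000)–(4.000,6.177)
total: 6 segments, chained into 1 closed loop(s), length Σ = 5.005894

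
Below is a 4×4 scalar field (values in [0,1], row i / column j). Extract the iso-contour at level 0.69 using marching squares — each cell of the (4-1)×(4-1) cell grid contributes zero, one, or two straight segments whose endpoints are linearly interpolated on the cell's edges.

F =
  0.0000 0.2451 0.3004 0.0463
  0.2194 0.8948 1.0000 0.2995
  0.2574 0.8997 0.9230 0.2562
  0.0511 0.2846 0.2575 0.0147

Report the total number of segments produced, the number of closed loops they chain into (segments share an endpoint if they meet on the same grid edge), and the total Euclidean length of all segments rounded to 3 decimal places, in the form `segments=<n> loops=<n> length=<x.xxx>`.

segments=8 loops=1 length=6.043

cell (0,0): code 0100 → (0.685,1.000)–(1.000,0.697)
cell (0,1): code 1100 → (0.557,2.000)–(0.685,1.000)
cell (0,2): code 1000 → (1.000,2.443)–(0.557,2.000)
cell (1,0): code 0110 → (1.000,0.697)–(2.000,0.674)
cell (1,2): code 1001 → (2.000,2.349)–(1.000,2.443)
cell (2,0): code 0010 → (2.000,0.674)–(2.341,1.000)
cell (2,1): code 0011 → (2.341,1.000)–(2.350,2.000)
cell (2,2): code 0001 → (2.350,2.000)–(2.000,2.349)
total: 8 segments, chained into 1 closed loop(s), length Σ = 6.043113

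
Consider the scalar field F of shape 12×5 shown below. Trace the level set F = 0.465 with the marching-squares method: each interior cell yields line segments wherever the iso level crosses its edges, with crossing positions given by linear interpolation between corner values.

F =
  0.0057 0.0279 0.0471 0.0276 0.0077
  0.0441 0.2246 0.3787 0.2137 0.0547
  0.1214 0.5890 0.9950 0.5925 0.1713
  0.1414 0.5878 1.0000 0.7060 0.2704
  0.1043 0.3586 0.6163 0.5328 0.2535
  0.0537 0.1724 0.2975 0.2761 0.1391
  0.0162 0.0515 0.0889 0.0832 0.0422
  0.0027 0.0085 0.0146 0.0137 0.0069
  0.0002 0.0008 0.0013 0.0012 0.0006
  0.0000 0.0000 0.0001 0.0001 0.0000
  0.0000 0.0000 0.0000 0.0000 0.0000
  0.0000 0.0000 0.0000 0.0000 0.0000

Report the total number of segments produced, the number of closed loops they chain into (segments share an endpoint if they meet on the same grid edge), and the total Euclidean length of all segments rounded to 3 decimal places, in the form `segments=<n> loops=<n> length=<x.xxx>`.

segments=12 loops=1 length=9.577

cell (1,0): code 0100 → (1.660,1.000)–(2.000,0.735)
cell (1,1): code 1100 → (1.140,2.000)–(1.660,1.000)
cell (1,2): code 1100 → (1.663,3.000)–(1.140,2.000)
cell (1,3): code 1000 → (2.000,3.303)–(1.663,3.000)
cell (2,0): code 0110 → (2.000,0.735)–(3.000,0.725)
cell (2,3): code 1001 → (3.000,3.553)–(2.000,3.303)
cell (3,0): code 0010 → (3.000,0.725)–(3.536,1.000)
cell (3,1): code 0111 → (3.536,1.000)–(4.000,1.413)
cell (3,3): code 1001 → (4.000,3.243)–(3.000,3.553)
cell (4,1): code 0010 → (4.000,1.413)–(4.475,2.000)
cell (4,2): code 0011 → (4.475,2.000)–(4.264,3.000)
cell (4,3): code 0001 → (4.264,3.000)–(4.000,3.243)
total: 12 segments, chained into 1 closed loop(s), length Σ = 9.576942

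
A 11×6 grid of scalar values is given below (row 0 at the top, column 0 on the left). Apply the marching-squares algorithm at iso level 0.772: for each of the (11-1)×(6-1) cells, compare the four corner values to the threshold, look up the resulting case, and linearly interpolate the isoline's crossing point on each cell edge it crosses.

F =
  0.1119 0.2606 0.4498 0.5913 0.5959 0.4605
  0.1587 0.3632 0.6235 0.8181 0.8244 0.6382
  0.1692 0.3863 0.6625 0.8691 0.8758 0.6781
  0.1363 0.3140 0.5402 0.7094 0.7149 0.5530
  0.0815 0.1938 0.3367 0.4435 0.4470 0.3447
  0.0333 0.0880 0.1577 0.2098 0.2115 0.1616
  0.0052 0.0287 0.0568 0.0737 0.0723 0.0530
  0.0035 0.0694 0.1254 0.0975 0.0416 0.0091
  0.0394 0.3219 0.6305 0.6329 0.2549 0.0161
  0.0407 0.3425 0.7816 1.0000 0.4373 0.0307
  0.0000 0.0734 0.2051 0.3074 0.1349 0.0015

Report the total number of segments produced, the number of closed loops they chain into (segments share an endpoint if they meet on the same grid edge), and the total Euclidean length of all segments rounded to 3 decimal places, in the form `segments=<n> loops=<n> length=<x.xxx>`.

cell (0,2): code 0100 → (0.797,3.000)–(1.000,2.763)
cell (0,3): code 1100 → (0.771,4.000)–(0.797,3.000)
cell (0,4): code 1000 → (1.000,4.281)–(0.771,4.000)
cell (1,2): code 0110 → (1.000,2.763)–(2.000,2.530)
cell (1,4): code 1001 → (2.000,4.525)–(1.000,4.281)
cell (2,2): code 0010 → (2.000,2.530)–(2.608,3.000)
cell (2,3): code 0011 → (2.608,3.000)–(2.645,4.000)
cell (2,4): code 0001 → (2.645,4.000)–(2.000,4.525)
cell (8,1): code 0100 → (8.936,2.000)–(9.000,1.978)
cell (8,2): code 1100 → (8.379,3.000)–(8.936,2.000)
cell (8,3): code 1000 → (9.000,3.405)–(8.379,3.000)
cell (9,1): code 0010 → (9.000,1.978)–(9.017,2.000)
cell (9,2): code 0011 → (9.017,2.000)–(9.329,3.000)
cell (9,3): code 0001 → (9.329,3.000)–(9.000,3.405)
total: 14 segments, chained into 2 closed loop(s), length Σ = 9.883445

segments=14 loops=2 length=9.883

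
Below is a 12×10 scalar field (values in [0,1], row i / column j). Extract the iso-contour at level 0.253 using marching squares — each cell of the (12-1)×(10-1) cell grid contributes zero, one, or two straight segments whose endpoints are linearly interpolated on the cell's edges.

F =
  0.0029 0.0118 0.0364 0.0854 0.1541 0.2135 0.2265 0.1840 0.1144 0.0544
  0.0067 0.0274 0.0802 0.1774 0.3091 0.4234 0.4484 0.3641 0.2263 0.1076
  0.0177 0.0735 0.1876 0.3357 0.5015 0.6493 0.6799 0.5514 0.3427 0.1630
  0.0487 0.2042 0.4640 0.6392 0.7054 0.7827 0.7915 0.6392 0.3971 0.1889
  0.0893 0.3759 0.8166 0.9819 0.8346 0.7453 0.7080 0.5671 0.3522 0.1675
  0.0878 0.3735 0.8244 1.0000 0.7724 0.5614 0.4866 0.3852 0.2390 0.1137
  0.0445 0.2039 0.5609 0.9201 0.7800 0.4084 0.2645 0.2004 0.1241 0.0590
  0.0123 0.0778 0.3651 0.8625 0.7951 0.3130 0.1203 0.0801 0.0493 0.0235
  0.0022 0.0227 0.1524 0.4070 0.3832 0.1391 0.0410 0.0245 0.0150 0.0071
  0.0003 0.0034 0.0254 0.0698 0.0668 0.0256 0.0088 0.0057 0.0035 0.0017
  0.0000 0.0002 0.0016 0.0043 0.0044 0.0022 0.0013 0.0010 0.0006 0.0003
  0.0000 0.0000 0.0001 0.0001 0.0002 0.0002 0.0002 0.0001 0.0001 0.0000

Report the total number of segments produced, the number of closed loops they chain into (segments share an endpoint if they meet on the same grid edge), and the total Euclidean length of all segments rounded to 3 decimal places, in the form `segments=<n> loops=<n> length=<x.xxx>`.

segments=32 loops=1 length=25.036

cell (0,3): code 0100 → (0.638,4.000)–(1.000,3.574)
cell (0,4): code 1100 → (0.188,5.000)–(0.638,4.000)
cell (0,5): code 1100 → (0.119,6.000)–(0.188,5.000)
cell (0,6): code 1100 → (0.383,7.000)–(0.119,6.000)
cell (0,7): code 1000 → (1.000,7.806)–(0.383,7.000)
cell (1,2): code 0100 → (1.478,3.000)–(2.000,2.442)
cell (1,3): code 1110 → (1.000,3.574)–(1.478,3.000)
cell (1,7): code 1101 → (1.229,8.000)–(1.000,7.806)
cell (1,8): code 1000 → (2.000,8.499)–(1.229,8.000)
cell (2,1): code 0100 → (2.237,2.000)–(3.000,1.188)
cell (2,2): code 1110 → (2.000,2.442)–(2.237,2.000)
cell (2,8): code 1001 → (3.000,8.692)–(2.000,8.499)
cell (3,0): code 0100 → (3.284,1.000)–(4.000,0.571)
cell (3,1): code 1110 → (3.000,1.188)–(3.284,1.000)
cell (3,8): code 1001 → (4.000,8.537)–(3.000,8.692)
cell (4,0): code 0110 → (4.000,0.571)–(5.000,0.578)
cell (4,7): code 1011 → (5.000,7.904)–(4.876,8.000)
cell (4,8): code 0001 → (4.876,8.000)–(4.000,8.537)
cell (5,0): code 0010 → (5.000,0.578)–(5.710,1.000)
cell (5,1): code 0111 → (5.710,1.000)–(6.000,1.138)
cell (5,6): code 1011 → (6.000,6.179)–(5.715,7.000)
cell (5,7): code 0001 → (5.715,7.000)–(5.000,7.904)
cell (6,1): code 0110 → (6.000,1.138)–(7.000,1.610)
cell (6,5): code 1011 → (7.000,5.311)–(6.080,6.000)
cell (6,6): code 0001 → (6.080,6.000)–(6.000,6.179)
cell (7,1): code 0010 → (7.000,1.610)–(7.527,2.000)
cell (7,2): code 0111 → (7.527,2.000)–(8.000,2.395)
cell (7,4): code 1011 → (8.000,4.533)–(7.345,5.000)
cell (7,5): code 0001 → (7.345,5.000)–(7.000,5.311)
cell (8,2): code 0010 → (8.000,2.395)–(8.457,3.000)
cell (8,3): code 0011 → (8.457,3.000)–(8.412,4.000)
cell (8,4): code 0001 → (8.412,4.000)–(8.000,4.533)
total: 32 segments, chained into 1 closed loop(s), length Σ = 25.035940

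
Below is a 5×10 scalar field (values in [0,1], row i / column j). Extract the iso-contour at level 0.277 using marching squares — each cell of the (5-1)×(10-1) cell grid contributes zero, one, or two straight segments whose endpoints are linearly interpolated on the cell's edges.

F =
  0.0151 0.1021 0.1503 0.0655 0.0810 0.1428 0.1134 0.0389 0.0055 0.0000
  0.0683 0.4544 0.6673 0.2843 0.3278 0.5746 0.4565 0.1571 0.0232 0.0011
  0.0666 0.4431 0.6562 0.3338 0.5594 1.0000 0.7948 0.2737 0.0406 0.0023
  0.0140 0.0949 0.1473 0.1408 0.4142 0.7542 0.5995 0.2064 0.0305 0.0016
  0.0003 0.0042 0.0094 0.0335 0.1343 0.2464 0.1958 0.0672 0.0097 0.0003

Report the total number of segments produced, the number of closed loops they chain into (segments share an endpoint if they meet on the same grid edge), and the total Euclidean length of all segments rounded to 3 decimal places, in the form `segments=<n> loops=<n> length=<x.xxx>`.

cell (0,0): code 0100 → (0.496,1.000)–(1.000,0.541)
cell (0,1): code 1100 → (0.245,2.000)–(0.496,1.000)
cell (0,2): code 1100 → (0.967,3.000)–(0.245,2.000)
cell (0,3): code 1100 → (0.794,4.000)–(0.967,3.000)
cell (0,4): code 1100 → (0.311,5.000)–(0.794,4.000)
cell (0,5): code 1100 → (0.477,6.000)–(0.311,5.000)
cell (0,6): code 1000 → (1.000,6.600)–(0.477,6.000)
cell (1,0): code 0110 → (1.000,0.541)–(2.000,0.559)
cell (1,6): code 1001 → (2.000,6.994)–(1.000,6.600)
cell (2,0): code 0010 → (2.000,0.559)–(2.477,1.000)
cell (2,1): code 0011 → (2.477,1.000)–(2.745,2.000)
cell (2,2): code 0011 → (2.745,2.000)–(2.294,3.000)
cell (2,3): code 0111 → (2.294,3.000)–(3.000,3.498)
cell (2,6): code 1001 → (3.000,6.820)–(2.000,6.994)
cell (3,3): code 0010 → (3.000,3.498)–(3.490,4.000)
cell (3,4): code 0011 → (3.490,4.000)–(3.940,5.000)
cell (3,5): code 0011 → (3.940,5.000)–(3.799,6.000)
cell (3,6): code 0001 → (3.799,6.000)–(3.000,6.820)
total: 18 segments, chained into 1 closed loop(s), length Σ = 17.569424

segments=18 loops=1 length=17.569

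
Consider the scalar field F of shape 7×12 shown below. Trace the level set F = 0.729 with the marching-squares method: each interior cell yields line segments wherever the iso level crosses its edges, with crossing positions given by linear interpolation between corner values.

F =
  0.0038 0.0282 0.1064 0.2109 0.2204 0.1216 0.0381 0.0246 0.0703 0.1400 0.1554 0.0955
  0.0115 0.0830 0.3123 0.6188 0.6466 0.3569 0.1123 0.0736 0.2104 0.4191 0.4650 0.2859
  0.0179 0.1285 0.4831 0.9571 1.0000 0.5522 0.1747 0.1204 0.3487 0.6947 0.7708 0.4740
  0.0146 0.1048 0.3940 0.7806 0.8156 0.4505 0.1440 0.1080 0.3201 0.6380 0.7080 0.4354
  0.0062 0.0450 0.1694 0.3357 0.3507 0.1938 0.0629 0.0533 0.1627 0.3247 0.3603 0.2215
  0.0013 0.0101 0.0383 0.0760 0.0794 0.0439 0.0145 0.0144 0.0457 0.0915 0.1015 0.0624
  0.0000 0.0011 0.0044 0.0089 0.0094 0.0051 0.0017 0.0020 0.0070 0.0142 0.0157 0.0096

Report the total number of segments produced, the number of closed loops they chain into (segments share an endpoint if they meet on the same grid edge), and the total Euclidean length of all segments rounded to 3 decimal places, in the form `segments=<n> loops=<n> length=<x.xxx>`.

cell (1,2): code 0100 → (1.326,3.000)–(2.000,2.519)
cell (1,3): code 1100 → (1.233,4.000)–(1.326,3.000)
cell (1,4): code 1000 → (2.000,4.605)–(1.233,4.000)
cell (1,9): code 0100 → (1.863,10.000)–(2.000,9.451)
cell (1,10): code 1000 → (2.000,10.141)–(1.863,10.000)
cell (2,2): code 0110 → (2.000,2.519)–(3.000,2.867)
cell (2,4): code 1001 → (3.000,4.237)–(2.000,4.605)
cell (2,9): code 0010 → (2.000,9.451)–(2.666,10.000)
cell (2,10): code 0001 → (2.666,10.000)–(2.000,10.141)
cell (3,2): code 0010 → (3.000,2.867)–(3.116,3.000)
cell (3,3): code 0011 → (3.116,3.000)–(3.186,4.000)
cell (3,4): code 0001 → (3.186,4.000)–(3.000,4.237)
total: 12 segments, chained into 2 closed loop(s), length Σ = 8.720319

segments=12 loops=2 length=8.720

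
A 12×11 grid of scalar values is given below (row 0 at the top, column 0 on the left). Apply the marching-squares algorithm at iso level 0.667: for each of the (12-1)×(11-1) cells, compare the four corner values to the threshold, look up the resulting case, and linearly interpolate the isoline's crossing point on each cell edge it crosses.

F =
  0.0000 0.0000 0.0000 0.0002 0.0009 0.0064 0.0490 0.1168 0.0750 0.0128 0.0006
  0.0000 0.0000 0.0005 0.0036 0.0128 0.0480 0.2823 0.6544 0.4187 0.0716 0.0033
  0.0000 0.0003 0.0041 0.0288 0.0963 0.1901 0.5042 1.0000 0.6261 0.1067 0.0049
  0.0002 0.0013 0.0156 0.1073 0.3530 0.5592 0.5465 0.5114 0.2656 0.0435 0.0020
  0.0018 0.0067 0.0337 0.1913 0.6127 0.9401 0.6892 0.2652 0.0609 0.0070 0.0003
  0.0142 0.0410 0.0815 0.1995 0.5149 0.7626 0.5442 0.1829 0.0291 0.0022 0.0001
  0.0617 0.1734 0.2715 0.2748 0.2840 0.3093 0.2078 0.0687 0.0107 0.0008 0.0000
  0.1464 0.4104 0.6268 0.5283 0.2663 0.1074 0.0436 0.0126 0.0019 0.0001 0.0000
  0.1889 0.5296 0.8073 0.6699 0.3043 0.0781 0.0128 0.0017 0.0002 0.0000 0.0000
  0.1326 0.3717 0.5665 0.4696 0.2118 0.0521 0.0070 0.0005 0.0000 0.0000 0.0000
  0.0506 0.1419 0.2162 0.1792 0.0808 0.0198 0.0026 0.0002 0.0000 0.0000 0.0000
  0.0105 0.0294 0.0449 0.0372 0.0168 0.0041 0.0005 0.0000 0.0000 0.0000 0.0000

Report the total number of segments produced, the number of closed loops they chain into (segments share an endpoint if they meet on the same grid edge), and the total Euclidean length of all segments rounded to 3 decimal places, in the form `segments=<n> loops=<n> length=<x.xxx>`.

segments=18 loops=3 length=14.317

cell (1,6): code 0100 → (1.036,7.000)–(2.000,6.328)
cell (1,7): code 1000 → (2.000,7.891)–(1.036,7.000)
cell (2,6): code 0010 → (2.000,6.328)–(2.682,7.000)
cell (2,7): code 0001 → (2.682,7.000)–(2.000,7.891)
cell (3,4): code 0100 → (3.283,5.000)–(4.000,4.166)
cell (3,5): code 1100 → (3.844,6.000)–(3.283,5.000)
cell (3,6): code 1000 → (4.000,6.052)–(3.844,6.000)
cell (4,4): code 0110 → (4.000,4.166)–(5.000,4.614)
cell (4,5): code 1011 → (5.000,5.438)–(4.153,6.000)
cell (4,6): code 0001 → (4.153,6.000)–(4.000,6.052)
cell (5,4): code 0010 → (5.000,4.614)–(5.211,5.000)
cell (5,5): code 0001 → (5.211,5.000)–(5.000,5.438)
cell (7,1): code 0100 → (7.223,2.000)–(8.000,1.495)
cell (7,2): code 1100 → (7.980,3.000)–(7.223,2.000)
cell (7,3): code 1000 → (8.000,3.008)–(7.980,3.000)
cell (8,1): code 0010 → (8.000,1.495)–(8.583,2.000)
cell (8,2): code 0011 → (8.583,2.000)–(8.014,3.000)
cell (8,3): code 0001 → (8.014,3.000)–(8.000,3.008)
total: 18 segments, chained into 3 closed loop(s), length Σ = 14.316704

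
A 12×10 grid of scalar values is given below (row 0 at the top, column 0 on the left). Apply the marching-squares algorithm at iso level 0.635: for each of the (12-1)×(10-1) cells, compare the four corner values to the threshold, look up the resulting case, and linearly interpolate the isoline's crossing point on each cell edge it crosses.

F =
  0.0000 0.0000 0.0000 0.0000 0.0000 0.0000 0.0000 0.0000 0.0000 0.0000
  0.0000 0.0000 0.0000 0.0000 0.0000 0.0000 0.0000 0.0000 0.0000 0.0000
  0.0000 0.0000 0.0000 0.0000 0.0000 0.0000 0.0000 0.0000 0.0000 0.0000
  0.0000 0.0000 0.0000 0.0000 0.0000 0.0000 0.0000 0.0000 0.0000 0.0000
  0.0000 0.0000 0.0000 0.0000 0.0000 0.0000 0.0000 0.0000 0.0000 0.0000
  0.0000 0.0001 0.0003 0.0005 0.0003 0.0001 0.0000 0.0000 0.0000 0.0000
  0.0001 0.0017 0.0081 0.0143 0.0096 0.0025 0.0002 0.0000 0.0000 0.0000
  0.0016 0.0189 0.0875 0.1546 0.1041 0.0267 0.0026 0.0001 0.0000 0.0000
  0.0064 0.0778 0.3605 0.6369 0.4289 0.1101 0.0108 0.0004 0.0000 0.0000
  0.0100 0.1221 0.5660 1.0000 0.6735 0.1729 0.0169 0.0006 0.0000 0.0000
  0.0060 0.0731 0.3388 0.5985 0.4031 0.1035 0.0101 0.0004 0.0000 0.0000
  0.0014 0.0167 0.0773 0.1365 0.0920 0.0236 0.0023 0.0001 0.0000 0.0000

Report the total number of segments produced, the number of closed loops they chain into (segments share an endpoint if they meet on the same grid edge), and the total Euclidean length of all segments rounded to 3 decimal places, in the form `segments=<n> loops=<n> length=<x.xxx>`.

segments=8 loops=1 length=5.456

cell (7,2): code 0100 → (7.996,3.000)–(8.000,2.993)
cell (7,3): code 1000 → (8.000,3.009)–(7.996,3.000)
cell (8,2): code 0110 → (8.000,2.993)–(9.000,2.159)
cell (8,3): code 1101 → (8.843,4.000)–(8.000,3.009)
cell (8,4): code 1000 → (9.000,4.077)–(8.843,4.000)
cell (9,2): code 0010 → (9.000,2.159)–(9.909,3.000)
cell (9,3): code 0011 → (9.909,3.000)–(9.142,4.000)
cell (9,4): code 0001 → (9.142,4.000)–(9.000,4.077)
total: 8 segments, chained into 1 closed loop(s), length Σ = 5.456336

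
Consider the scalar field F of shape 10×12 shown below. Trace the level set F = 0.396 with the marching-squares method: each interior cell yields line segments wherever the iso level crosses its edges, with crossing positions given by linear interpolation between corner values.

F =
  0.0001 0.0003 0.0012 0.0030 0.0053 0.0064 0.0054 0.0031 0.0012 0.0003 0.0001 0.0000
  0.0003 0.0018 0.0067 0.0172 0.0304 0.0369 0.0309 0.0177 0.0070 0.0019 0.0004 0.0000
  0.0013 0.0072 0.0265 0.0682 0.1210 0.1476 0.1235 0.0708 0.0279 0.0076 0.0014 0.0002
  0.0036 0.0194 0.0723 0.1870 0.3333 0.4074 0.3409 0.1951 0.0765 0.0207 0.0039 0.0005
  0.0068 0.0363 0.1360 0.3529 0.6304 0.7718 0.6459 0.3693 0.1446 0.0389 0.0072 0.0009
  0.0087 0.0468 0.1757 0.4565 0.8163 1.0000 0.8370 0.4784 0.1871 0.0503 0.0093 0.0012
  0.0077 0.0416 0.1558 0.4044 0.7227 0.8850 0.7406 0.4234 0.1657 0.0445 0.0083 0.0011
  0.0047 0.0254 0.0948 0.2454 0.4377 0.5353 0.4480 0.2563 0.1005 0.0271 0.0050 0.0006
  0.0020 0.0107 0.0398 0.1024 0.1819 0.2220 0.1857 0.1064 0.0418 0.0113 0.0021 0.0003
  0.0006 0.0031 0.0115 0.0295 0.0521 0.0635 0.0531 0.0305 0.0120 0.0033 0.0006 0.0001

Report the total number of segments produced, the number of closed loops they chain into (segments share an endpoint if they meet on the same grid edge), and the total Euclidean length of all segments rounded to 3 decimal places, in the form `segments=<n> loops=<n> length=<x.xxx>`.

segments=20 loops=1 length=13.873

cell (2,4): code 0100 → (2.956,5.000)–(3.000,4.846)
cell (2,5): code 1000 → (3.000,5.171)–(2.956,5.000)
cell (3,3): code 0100 → (3.211,4.000)–(4.000,3.155)
cell (3,4): code 1110 → (3.000,4.846)–(3.211,4.000)
cell (3,5): code 1101 → (3.181,6.000)–(3.000,5.171)
cell (3,6): code 1000 → (4.000,6.903)–(3.181,6.000)
cell (4,2): code 0100 → (4.416,3.000)–(5.000,2.785)
cell (4,3): code 1110 → (4.000,3.155)–(4.416,3.000)
cell (4,6): code 1101 → (4.245,7.000)–(4.000,6.903)
cell (4,7): code 1000 → (5.000,7.283)–(4.245,7.000)
cell (5,2): code 0110 → (5.000,2.785)–(6.000,2.966)
cell (5,7): code 1001 → (6.000,7.106)–(5.000,7.283)
cell (6,2): code 0010 → (6.000,2.966)–(6.053,3.000)
cell (6,3): code 0111 → (6.053,3.000)–(7.000,3.783)
cell (6,6): code 1011 → (7.000,6.271)–(6.164,7.000)
cell (6,7): code 0001 → (6.164,7.000)–(6.000,7.106)
cell (7,3): code 0010 → (7.000,3.783)–(7.163,4.000)
cell (7,4): code 0011 → (7.163,4.000)–(7.445,5.000)
cell (7,5): code 0011 → (7.445,5.000)–(7.198,6.000)
cell (7,6): code 0001 → (7.198,6.000)–(7.000,6.271)
total: 20 segments, chained into 1 closed loop(s), length Σ = 13.872757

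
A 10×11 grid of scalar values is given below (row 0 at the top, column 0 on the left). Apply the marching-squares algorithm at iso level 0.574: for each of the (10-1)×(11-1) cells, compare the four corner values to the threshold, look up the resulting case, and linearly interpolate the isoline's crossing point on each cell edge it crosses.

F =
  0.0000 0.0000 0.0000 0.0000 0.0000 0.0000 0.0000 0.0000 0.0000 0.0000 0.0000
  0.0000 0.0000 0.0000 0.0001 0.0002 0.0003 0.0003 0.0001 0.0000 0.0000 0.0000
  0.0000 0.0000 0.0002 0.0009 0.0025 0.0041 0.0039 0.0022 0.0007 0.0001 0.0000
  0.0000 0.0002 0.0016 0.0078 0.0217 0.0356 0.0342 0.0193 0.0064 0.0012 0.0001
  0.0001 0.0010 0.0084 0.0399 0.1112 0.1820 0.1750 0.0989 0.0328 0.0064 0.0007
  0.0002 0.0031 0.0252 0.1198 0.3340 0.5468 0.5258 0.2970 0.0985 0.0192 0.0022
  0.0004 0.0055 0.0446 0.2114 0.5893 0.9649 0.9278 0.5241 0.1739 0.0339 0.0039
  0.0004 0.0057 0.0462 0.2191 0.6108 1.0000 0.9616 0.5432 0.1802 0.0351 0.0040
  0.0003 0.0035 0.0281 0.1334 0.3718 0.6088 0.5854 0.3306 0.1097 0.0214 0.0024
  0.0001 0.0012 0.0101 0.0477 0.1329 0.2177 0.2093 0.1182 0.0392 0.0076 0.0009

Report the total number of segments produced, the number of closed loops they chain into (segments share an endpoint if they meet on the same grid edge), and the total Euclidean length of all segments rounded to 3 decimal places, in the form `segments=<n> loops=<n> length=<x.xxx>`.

segments=12 loops=1 length=9.590

cell (5,3): code 0100 → (5.940,4.000)–(6.000,3.960)
cell (5,4): code 1100 → (5.065,5.000)–(5.940,4.000)
cell (5,5): code 1100 → (5.120,6.000)–(5.065,5.000)
cell (5,6): code 1000 → (6.000,6.876)–(5.120,6.000)
cell (6,3): code 0110 → (6.000,3.960)–(7.000,3.906)
cell (6,6): code 1001 → (7.000,6.926)–(6.000,6.876)
cell (7,3): code 0010 → (7.000,3.906)–(7.154,4.000)
cell (7,4): code 0111 → (7.154,4.000)–(8.000,4.853)
cell (7,6): code 1001 → (8.000,6.045)–(7.000,6.926)
cell (8,4): code 0010 → (8.000,4.853)–(8.089,5.000)
cell (8,5): code 0011 → (8.089,5.000)–(8.030,6.000)
cell (8,6): code 0001 → (8.030,6.000)–(8.000,6.045)
total: 12 segments, chained into 1 closed loop(s), length Σ = 9.589812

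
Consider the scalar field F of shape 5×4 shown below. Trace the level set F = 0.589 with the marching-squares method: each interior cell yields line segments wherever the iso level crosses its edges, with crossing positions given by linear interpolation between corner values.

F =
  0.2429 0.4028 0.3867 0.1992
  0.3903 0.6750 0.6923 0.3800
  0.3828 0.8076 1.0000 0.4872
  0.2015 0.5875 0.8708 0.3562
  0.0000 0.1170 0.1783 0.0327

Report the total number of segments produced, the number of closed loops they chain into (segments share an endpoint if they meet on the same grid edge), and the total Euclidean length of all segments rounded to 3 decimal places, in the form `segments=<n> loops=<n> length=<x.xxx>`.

segments=10 loops=1 length=7.954

cell (0,0): code 0100 → (0.684,1.000)–(1.000,0.698)
cell (0,1): code 1100 → (0.662,2.000)–(0.684,1.000)
cell (0,2): code 1000 → (1.000,2.331)–(0.662,2.000)
cell (1,0): code 0110 → (1.000,0.698)–(2.000,0.485)
cell (1,2): code 1001 → (2.000,2.801)–(1.000,2.331)
cell (2,0): code 0010 → (2.000,0.485)–(2.993,1.000)
cell (2,1): code 0111 → (2.993,1.000)–(3.000,1.005)
cell (2,2): code 1001 → (3.000,2.548)–(2.000,2.801)
cell (3,1): code 0010 → (3.000,1.005)–(3.407,2.000)
cell (3,2): code 0001 → (3.407,2.000)–(3.000,2.548)
total: 10 segments, chained into 1 closed loop(s), length Σ = 7.953786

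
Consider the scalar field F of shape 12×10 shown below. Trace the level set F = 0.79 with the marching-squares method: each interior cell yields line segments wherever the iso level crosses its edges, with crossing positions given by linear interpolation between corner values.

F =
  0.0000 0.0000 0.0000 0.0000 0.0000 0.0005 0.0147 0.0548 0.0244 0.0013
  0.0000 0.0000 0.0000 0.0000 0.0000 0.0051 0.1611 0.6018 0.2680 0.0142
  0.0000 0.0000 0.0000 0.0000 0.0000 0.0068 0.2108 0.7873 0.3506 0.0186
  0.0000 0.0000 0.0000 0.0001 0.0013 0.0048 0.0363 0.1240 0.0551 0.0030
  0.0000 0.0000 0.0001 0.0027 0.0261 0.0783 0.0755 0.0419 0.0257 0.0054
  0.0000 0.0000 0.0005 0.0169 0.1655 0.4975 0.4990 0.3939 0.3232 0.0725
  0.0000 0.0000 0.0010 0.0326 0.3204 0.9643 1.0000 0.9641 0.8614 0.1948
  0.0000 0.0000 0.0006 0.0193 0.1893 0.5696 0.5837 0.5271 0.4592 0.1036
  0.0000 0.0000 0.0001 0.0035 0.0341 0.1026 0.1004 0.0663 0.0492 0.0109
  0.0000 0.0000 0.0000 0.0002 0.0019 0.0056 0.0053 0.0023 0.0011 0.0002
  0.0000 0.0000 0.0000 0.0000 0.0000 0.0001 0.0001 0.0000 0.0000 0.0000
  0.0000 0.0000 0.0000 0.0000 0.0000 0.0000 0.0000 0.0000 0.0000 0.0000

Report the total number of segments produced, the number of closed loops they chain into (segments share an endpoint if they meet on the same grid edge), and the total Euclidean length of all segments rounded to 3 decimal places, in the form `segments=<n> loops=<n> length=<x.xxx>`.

segments=10 loops=1 length=7.411

cell (5,4): code 0100 → (5.627,5.000)–(6.000,4.729)
cell (5,5): code 1100 → (5.581,6.000)–(5.627,5.000)
cell (5,6): code 1100 → (5.695,7.000)–(5.581,6.000)
cell (5,7): code 1100 → (5.867,8.000)–(5.695,7.000)
cell (5,8): code 1000 → (6.000,8.107)–(5.867,8.000)
cell (6,4): code 0010 → (6.000,4.729)–(6.442,5.000)
cell (6,5): code 0011 → (6.442,5.000)–(6.504,6.000)
cell (6,6): code 0011 → (6.504,6.000)–(6.398,7.000)
cell (6,7): code 0011 → (6.398,7.000)–(6.178,8.000)
cell (6,8): code 0001 → (6.178,8.000)–(6.000,8.107)
total: 10 segments, chained into 1 closed loop(s), length Σ = 7.410981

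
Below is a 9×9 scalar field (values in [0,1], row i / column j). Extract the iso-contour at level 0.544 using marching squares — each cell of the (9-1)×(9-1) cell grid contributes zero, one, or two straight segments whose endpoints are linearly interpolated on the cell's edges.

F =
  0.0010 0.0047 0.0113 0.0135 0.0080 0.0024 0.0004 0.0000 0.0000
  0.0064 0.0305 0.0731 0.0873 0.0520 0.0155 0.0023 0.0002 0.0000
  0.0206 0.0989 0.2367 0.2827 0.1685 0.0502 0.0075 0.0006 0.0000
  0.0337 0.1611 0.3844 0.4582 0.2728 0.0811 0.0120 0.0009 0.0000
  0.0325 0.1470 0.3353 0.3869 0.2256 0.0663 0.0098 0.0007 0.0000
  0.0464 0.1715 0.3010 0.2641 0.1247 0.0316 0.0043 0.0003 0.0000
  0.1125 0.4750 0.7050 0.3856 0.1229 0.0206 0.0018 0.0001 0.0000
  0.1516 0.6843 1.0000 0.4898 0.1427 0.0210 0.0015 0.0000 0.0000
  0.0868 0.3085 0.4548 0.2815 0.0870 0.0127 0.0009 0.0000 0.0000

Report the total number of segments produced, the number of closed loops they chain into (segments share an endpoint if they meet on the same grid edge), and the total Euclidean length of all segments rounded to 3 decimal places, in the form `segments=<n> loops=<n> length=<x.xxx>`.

cell (5,1): code 0100 → (5.601,2.000)–(6.000,1.300)
cell (5,2): code 1000 → (6.000,2.504)–(5.601,2.000)
cell (6,0): code 0100 → (6.330,1.000)–(7.000,0.737)
cell (6,1): code 1110 → (6.000,1.300)–(6.330,1.000)
cell (6,2): code 1001 → (7.000,2.894)–(6.000,2.504)
cell (7,0): code 0010 → (7.000,0.737)–(7.373,1.000)
cell (7,1): code 0011 → (7.373,1.000)–(7.836,2.000)
cell (7,2): code 0001 → (7.836,2.000)–(7.000,2.894)
total: 8 segments, chained into 1 closed loop(s), length Σ = 6.470239

segments=8 loops=1 length=6.470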